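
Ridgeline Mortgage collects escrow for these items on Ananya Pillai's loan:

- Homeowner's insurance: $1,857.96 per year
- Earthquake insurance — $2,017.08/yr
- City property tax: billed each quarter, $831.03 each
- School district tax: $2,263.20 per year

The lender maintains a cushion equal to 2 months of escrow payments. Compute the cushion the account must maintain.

$1,577.06

Homeowner's insurance = $1,857.96
Earthquake insurance = $2,017.08
City property tax = $831.03 × 4 = $3,324.12
School district tax = $2,263.20
Combined annual = $1,857.96 + $2,017.08 + $3,324.12 + $2,263.20 = $9,462.36
Base monthly escrow = $9,462.36 ÷ 12 = $788.53
Cushion = 2 × $788.53 = $1,577.06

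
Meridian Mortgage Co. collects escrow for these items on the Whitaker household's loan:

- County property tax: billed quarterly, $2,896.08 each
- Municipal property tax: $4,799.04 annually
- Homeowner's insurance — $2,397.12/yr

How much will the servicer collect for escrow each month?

County property tax = $2,896.08 × 4 = $11,584.32 annually
Municipal property tax = $4,799.04 annually
Homeowner's insurance = $2,397.12 annually
Annual escrow total = $11,584.32 + $4,799.04 + $2,397.12 = $18,780.48
Monthly = $18,780.48 ÷ 12 = $1,565.04

$1,565.04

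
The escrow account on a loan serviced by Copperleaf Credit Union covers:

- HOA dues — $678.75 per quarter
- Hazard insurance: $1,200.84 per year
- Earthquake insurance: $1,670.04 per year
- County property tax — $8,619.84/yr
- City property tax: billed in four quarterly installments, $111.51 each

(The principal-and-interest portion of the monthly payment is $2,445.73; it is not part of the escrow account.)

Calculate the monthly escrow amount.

$1,220.98

HOA dues — $678.75 × 4 = $2,715.00
Hazard insurance — $1,200.84
Earthquake insurance — $1,670.04
County property tax — $8,619.84
City property tax — $111.51 × 4 = $446.04
Yearly total = $14,651.76
Per month = $14,651.76 ÷ 12 = $1,220.98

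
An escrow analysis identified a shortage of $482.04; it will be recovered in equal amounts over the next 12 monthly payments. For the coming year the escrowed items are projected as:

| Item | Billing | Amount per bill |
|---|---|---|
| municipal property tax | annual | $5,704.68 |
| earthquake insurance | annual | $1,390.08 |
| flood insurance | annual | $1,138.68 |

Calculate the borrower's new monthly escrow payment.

$726.29

Municipal property tax: $5,704.68 per year
Earthquake insurance: $1,390.08 per year
Flood insurance: $1,138.68 per year
Total per year = $8,233.44
Per month = $8,233.44 ÷ 12 = $686.12
Shortage spread = $482.04 ÷ 12 = $40.17/mo
Adjusted monthly = $686.12 + $40.17 = $726.29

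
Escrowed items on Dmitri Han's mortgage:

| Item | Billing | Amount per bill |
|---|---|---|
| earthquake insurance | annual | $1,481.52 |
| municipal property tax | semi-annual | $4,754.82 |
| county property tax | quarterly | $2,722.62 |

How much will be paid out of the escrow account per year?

$21,881.64

Earthquake insurance = $1,481.52/yr
Municipal property tax = $4,754.82 × 2 = $9,509.64/yr
County property tax = $2,722.62 × 4 = $10,890.48/yr
Yearly total = $1,481.52 + $9,509.64 + $10,890.48 = $21,881.64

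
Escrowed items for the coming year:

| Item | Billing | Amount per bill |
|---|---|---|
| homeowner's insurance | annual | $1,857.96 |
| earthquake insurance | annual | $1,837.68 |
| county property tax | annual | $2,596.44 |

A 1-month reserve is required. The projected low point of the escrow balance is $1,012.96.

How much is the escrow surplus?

$488.62

Homeowner's insurance — $1,857.96 per year
Earthquake insurance — $1,837.68 per year
County property tax — $2,596.44 per year
Yearly total = $1,857.96 + $1,837.68 + $2,596.44 = $6,292.08
Base monthly escrow = $6,292.08 / 12 = $524.34
Cushion = 1 × $524.34 = $524.34
Excess over cushion: $1,012.96 − $524.34 = $488.62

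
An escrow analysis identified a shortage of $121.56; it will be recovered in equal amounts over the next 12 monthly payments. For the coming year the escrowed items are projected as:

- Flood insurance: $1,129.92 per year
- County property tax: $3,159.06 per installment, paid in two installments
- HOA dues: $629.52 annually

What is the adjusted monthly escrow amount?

Flood insurance — $1,129.92/yr
County property tax — $3,159.06 × 2 = $6,318.12/yr
HOA dues — $629.52/yr
Combined annual = $1,129.92 + $6,318.12 + $629.52 = $8,077.56
Base monthly escrow = $8,077.56 ÷ 12 = $673.13
Monthly shortage recovery: $121.56 / 12 = $10.13
Adjusted monthly = $673.13 + $10.13 = $683.26

$683.26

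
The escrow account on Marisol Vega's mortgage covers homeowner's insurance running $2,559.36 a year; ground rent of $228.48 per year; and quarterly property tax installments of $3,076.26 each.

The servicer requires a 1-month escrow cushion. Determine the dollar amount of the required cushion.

$1,257.74

Homeowner's insurance — $2,559.36 annually
Ground rent — $228.48 annually
Property tax — $3,076.26 × 4 = $12,305.04 annually
Total per year = $15,092.88
Monthly = $15,092.88 ÷ 12 = $1,257.74
Reserve = 1 × $1,257.74 = $1,257.74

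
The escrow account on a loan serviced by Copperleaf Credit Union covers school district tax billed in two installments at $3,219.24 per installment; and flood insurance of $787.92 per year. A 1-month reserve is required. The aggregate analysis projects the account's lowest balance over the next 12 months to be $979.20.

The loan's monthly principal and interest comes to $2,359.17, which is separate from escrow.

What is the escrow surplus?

School district tax: $3,219.24 × 2 = $6,438.48/yr
Flood insurance: $787.92/yr
Combined annual = $6,438.48 + $787.92 = $7,226.40
Per month = $7,226.40 ÷ 12 = $602.20
Required reserve = 1 × $602.20 = $602.20
Surplus = $979.20 − $602.20 = $377.00

$377.00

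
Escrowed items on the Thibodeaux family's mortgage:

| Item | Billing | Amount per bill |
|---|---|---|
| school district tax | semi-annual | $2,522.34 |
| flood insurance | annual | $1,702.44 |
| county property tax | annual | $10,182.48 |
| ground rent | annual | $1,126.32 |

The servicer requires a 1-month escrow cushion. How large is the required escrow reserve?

School district tax — $2,522.34 × 2 = $5,044.68
Flood insurance — $1,702.44
County property tax — $10,182.48
Ground rent — $1,126.32
Yearly total = $5,044.68 + $1,702.44 + $10,182.48 + $1,126.32 = $18,055.92
Per month = $18,055.92 / 12 = $1,504.66
Required cushion = 1 × $1,504.66 = $1,504.66

$1,504.66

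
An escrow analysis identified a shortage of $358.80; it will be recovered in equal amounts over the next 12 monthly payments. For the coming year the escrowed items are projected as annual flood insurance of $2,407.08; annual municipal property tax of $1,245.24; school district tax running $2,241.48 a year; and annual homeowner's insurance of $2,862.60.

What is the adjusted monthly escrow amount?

$759.60

Flood insurance = $2,407.08/yr
Municipal property tax = $1,245.24/yr
School district tax = $2,241.48/yr
Homeowner's insurance = $2,862.60/yr
Combined annual = $8,756.40
Per month = $8,756.40 / 12 = $729.70
Shortage spread = $358.80 / 12 = $29.90/mo
New monthly escrow = $729.70 + $29.90 = $759.60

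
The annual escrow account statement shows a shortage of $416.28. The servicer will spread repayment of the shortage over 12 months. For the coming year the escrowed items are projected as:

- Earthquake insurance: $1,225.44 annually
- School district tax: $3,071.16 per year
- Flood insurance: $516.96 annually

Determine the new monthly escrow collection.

Earthquake insurance — $1,225.44/yr
School district tax — $3,071.16/yr
Flood insurance — $516.96/yr
Total per year = $1,225.44 + $3,071.16 + $516.96 = $4,813.56
Monthly escrow = $4,813.56 / 12 = $401.13
Monthly shortage recovery: $416.28 ÷ 12 = $34.69
Adjusted monthly = $401.13 + $34.69 = $435.82

$435.82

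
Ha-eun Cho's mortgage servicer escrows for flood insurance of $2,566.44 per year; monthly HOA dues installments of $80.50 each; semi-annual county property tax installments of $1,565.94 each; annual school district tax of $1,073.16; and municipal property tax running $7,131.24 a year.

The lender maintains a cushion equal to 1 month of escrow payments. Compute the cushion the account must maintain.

$1,239.06

Flood insurance — $2,566.44
HOA dues — $80.50 × 12 = $966.00
County property tax — $1,565.94 × 2 = $3,131.88
School district tax — $1,073.16
Municipal property tax — $7,131.24
Annual escrow total = $14,868.72
Per month = $14,868.72 ÷ 12 = $1,239.06
Cushion = 1 × $1,239.06 = $1,239.06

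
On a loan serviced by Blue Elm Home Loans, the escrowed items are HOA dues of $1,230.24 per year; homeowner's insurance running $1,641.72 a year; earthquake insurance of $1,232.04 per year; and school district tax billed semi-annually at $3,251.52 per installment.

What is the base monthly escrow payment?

$883.92

HOA dues — $1,230.24/yr
Homeowner's insurance — $1,641.72/yr
Earthquake insurance — $1,232.04/yr
School district tax — $3,251.52 × 2 = $6,503.04/yr
Yearly total = $10,607.04
Base monthly escrow = $10,607.04 ÷ 12 = $883.92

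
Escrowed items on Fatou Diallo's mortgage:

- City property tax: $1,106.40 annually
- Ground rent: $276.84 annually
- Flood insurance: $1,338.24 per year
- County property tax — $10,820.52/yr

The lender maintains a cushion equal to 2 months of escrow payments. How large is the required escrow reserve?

City property tax — $1,106.40/yr
Ground rent — $276.84/yr
Flood insurance — $1,338.24/yr
County property tax — $10,820.52/yr
Yearly total = $13,542.00
Monthly escrow = $13,542.00 ÷ 12 = $1,128.50
Cushion = 2 × $1,128.50 = $2,257.00

$2,257.00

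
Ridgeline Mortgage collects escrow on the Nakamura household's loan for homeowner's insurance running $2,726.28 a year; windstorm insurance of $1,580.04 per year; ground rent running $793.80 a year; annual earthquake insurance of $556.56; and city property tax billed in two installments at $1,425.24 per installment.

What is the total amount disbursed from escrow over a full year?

Homeowner's insurance — $2,726.28 annually
Windstorm insurance — $1,580.04 annually
Ground rent — $793.80 annually
Earthquake insurance — $556.56 annually
City property tax — $1,425.24 × 2 = $2,850.48 annually
Total per year = $8,507.16

$8,507.16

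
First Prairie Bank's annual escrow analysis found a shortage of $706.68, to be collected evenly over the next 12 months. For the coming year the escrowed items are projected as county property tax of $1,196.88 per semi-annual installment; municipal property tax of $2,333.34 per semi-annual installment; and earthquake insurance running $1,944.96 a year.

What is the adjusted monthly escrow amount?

County property tax = $1,196.88 × 2 = $2,393.76
Municipal property tax = $2,333.34 × 2 = $4,666.68
Earthquake insurance = $1,944.96
Total annual escrow = $9,005.40
Monthly escrow = $9,005.40 ÷ 12 = $750.45
Shortage per month = $706.68 ÷ 12 = $58.89
Adjusted monthly = $750.45 + $58.89 = $809.34

$809.34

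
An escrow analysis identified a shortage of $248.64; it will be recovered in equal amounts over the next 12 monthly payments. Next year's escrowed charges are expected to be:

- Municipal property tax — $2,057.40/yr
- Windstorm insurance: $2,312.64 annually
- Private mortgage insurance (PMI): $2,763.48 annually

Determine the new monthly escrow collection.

Municipal property tax: $2,057.40/yr
Windstorm insurance: $2,312.64/yr
Private mortgage insurance (PMI): $2,763.48/yr
Combined annual = $2,057.40 + $2,312.64 + $2,763.48 = $7,133.52
Monthly escrow = $7,133.52 / 12 = $594.46
Monthly shortage recovery: $248.64 ÷ 12 = $20.72
New monthly escrow = $594.46 + $20.72 = $615.18

$615.18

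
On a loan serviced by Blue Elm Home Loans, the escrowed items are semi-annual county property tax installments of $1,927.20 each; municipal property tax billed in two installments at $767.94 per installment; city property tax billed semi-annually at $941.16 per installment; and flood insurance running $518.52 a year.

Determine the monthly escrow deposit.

County property tax = $1,927.20 × 2 = $3,854.40 per year
Municipal property tax = $767.94 × 2 = $1,535.88 per year
City property tax = $941.16 × 2 = $1,882.32 per year
Flood insurance = $518.52 per year
Total per year = $3,854.40 + $1,535.88 + $1,882.32 + $518.52 = $7,791.12
Per month = $7,791.12 ÷ 12 = $649.26

$649.26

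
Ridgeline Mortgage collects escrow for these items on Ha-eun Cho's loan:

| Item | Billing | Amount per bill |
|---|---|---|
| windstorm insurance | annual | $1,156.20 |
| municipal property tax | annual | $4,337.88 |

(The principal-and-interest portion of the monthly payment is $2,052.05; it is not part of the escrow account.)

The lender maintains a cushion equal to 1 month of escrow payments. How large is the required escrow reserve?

Windstorm insurance — $1,156.20/yr
Municipal property tax — $4,337.88/yr
Yearly total = $5,494.08
Per month = $5,494.08 ÷ 12 = $457.84
Required cushion = 1 × $457.84 = $457.84

$457.84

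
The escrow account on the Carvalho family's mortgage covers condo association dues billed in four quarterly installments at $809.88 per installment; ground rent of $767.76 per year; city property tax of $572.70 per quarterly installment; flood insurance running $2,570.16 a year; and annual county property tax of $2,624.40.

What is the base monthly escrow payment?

$957.72

Condo association dues — $809.88 × 4 = $3,239.52
Ground rent — $767.76
City property tax — $572.70 × 4 = $2,290.80
Flood insurance — $2,570.16
County property tax — $2,624.40
Total per year = $11,492.64
Monthly = $11,492.64 ÷ 12 = $957.72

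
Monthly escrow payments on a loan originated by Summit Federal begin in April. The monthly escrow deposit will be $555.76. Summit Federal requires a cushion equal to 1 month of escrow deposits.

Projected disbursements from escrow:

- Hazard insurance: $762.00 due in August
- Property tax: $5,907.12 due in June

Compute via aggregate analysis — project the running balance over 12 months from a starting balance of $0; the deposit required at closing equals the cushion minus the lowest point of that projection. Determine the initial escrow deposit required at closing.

Cushion = 1 × $555.76 = $555.76
Trial balance (start $0, +$555.76 each month, − disbursements):
  Apr: +$555.76 → $555.76
  May: +$555.76 → $1,111.52
  Jun: +$555.76 − $5,907.12 → -$4,239.84
  Jul: +$555.76 → -$3,684.08
  Aug: +$555.76 − $762.00 → -$3,890.32
  Sep: +$555.76 → -$3,334.56
  Oct: +$555.76 → -$2,778.80
  Nov: +$555.76 → -$2,223.04
  Dec: +$555.76 → -$1,667.28
  Jan: +$555.76 → -$1,111.52
  Feb: +$555.76 → -$555.76
  Mar: +$555.76 → $0.00
Lowest trial balance = -$4,239.84 (Jun)
Initial deposit = cushion − low point = $555.76 − (-$4,239.84) = $4,795.60

$4,795.60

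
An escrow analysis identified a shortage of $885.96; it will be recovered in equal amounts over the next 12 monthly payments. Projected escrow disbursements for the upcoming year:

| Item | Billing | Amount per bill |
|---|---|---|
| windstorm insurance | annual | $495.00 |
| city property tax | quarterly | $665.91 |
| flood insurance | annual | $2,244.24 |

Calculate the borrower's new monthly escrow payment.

$524.07

Windstorm insurance — $495.00 annually
City property tax — $665.91 × 4 = $2,663.64 annually
Flood insurance — $2,244.24 annually
Annual escrow total = $5,402.88
Monthly escrow = $5,402.88 ÷ 12 = $450.24
Shortage per month = $885.96 / 12 = $73.83
New monthly escrow = $450.24 + $73.83 = $524.07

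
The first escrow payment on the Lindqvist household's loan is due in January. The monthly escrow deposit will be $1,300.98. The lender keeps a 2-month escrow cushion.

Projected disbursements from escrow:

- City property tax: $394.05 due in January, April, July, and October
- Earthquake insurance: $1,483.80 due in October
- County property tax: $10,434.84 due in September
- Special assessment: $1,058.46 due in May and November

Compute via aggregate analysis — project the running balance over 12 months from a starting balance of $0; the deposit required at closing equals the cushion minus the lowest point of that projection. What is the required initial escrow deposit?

$4,145.46

Cushion = 2 × $1,300.98 = $2,601.96
Trial balance (start $0, +$1,300.98 each month, − disbursements):
  Jan: +$1,300.98 − $394.05 → $906.93
  Feb: +$1,300.98 → $2,207.91
  Mar: +$1,300.98 → $3,508.89
  Apr: +$1,300.98 − $394.05 → $4,415.82
  May: +$1,300.98 − $1,058.46 → $4,658.34
  Jun: +$1,300.98 → $5,959.32
  Jul: +$1,300.98 − $394.05 → $6,866.25
  Aug: +$1,300.98 → $8,167.23
  Sep: +$1,300.98 − $10,434.84 → -$966.63
  Oct: +$1,300.98 − $1,877.85 → -$1,543.50
  Nov: +$1,300.98 − $1,058.46 → -$1,300.98
  Dec: +$1,300.98 → $0.00
Lowest trial balance = -$1,543.50 (Oct)
Initial deposit = cushion − low point = $2,601.96 − (-$1,543.50) = $4,145.46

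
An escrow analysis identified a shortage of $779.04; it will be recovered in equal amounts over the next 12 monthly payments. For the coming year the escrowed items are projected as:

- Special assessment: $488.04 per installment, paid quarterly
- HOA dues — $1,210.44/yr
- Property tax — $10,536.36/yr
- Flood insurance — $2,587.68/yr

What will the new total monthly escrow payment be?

$1,422.14

Special assessment: $488.04 × 4 = $1,952.16 annually
HOA dues: $1,210.44 annually
Property tax: $10,536.36 annually
Flood insurance: $2,587.68 annually
Yearly total = $1,952.16 + $1,210.44 + $10,536.36 + $2,587.68 = $16,286.64
Base monthly escrow = $16,286.64 ÷ 12 = $1,357.22
Shortage spread = $779.04 / 12 = $64.92/mo
New monthly escrow = $1,357.22 + $64.92 = $1,422.14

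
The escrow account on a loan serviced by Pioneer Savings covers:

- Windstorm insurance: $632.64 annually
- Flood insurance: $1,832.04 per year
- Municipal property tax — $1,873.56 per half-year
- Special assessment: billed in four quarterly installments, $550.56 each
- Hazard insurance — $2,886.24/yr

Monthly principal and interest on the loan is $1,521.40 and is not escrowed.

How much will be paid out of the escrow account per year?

$11,300.28

Windstorm insurance: $632.64 annually
Flood insurance: $1,832.04 annually
Municipal property tax: $1,873.56 × 2 = $3,747.12 annually
Special assessment: $550.56 × 4 = $2,202.24 annually
Hazard insurance: $2,886.24 annually
Total annual escrow = $11,300.28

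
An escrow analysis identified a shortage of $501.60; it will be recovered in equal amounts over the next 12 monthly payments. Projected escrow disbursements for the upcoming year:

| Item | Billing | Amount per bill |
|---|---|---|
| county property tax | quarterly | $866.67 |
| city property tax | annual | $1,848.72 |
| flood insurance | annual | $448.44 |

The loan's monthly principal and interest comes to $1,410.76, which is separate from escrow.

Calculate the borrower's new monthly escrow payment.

County property tax: $866.67 × 4 = $3,466.68 per year
City property tax: $1,848.72 per year
Flood insurance: $448.44 per year
Annual escrow total = $5,763.84
Monthly escrow = $5,763.84 ÷ 12 = $480.32
Shortage spread = $501.60 / 12 = $41.80/mo
Adjusted monthly = $480.32 + $41.80 = $522.12

$522.12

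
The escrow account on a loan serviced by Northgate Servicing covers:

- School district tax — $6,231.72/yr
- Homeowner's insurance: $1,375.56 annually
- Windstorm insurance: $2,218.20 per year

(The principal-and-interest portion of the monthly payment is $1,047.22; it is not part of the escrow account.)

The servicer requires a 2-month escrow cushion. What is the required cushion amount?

School district tax: $6,231.72/yr
Homeowner's insurance: $1,375.56/yr
Windstorm insurance: $2,218.20/yr
Total annual escrow = $6,231.72 + $1,375.56 + $2,218.20 = $9,825.48
Monthly escrow = $9,825.48 ÷ 12 = $818.79
Reserve = 2 × $818.79 = $1,637.58

$1,637.58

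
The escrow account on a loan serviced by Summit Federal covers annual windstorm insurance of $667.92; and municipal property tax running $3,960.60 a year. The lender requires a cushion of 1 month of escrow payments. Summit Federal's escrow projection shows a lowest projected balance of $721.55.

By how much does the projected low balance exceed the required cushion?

Windstorm insurance — $667.92/yr
Municipal property tax — $3,960.60/yr
Annual escrow total = $667.92 + $3,960.60 = $4,628.52
Per month = $4,628.52 / 12 = $385.71
Required cushion = 1 × $385.71 = $385.71
Surplus = $721.55 − $385.71 = $335.84

$335.84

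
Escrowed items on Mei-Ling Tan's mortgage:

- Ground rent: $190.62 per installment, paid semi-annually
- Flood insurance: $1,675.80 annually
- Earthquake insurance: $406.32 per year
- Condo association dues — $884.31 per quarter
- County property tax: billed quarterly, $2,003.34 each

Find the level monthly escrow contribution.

Ground rent = $190.62 × 2 = $381.24 annually
Flood insurance = $1,675.80 annually
Earthquake insurance = $406.32 annually
Condo association dues = $884.31 × 4 = $3,537.24 annually
County property tax = $2,003.34 × 4 = $8,013.36 annually
Annual escrow total = $14,013.96
Per month = $14,013.96 / 12 = $1,167.83

$1,167.83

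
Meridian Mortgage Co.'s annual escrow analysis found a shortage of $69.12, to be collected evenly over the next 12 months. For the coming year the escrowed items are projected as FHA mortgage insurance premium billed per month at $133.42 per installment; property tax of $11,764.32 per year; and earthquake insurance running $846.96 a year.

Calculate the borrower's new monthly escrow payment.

$1,190.12

FHA mortgage insurance premium = $133.42 × 12 = $1,601.04 annually
Property tax = $11,764.32 annually
Earthquake insurance = $846.96 annually
Combined annual = $1,601.04 + $11,764.32 + $846.96 = $14,212.32
Base monthly escrow = $14,212.32 ÷ 12 = $1,184.36
Monthly shortage recovery: $69.12 / 12 = $5.76
New monthly escrow = $1,184.36 + $5.76 = $1,190.12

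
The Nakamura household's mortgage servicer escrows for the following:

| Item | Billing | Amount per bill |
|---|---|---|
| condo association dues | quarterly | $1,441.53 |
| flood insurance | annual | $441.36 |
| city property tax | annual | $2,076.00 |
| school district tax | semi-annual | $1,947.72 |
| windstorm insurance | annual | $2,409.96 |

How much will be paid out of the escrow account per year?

Condo association dues — $1,441.53 × 4 = $5,766.12 per year
Flood insurance — $441.36 per year
City property tax — $2,076.00 per year
School district tax — $1,947.72 × 2 = $3,895.44 per year
Windstorm insurance — $2,409.96 per year
Annual escrow total = $14,588.88

$14,588.88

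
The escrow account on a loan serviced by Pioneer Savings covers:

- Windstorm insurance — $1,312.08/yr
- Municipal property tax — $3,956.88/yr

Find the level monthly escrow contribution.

Windstorm insurance — $1,312.08 annually
Municipal property tax — $3,956.88 annually
Yearly total = $1,312.08 + $3,956.88 = $5,268.96
Per month = $5,268.96 ÷ 12 = $439.08

$439.08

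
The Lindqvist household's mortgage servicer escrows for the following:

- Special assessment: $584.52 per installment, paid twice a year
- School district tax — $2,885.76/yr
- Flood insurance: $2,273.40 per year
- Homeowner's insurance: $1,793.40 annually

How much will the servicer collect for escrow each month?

Special assessment — $584.52 × 2 = $1,169.04
School district tax — $2,885.76
Flood insurance — $2,273.40
Homeowner's insurance — $1,793.40
Combined annual = $8,121.60
Base monthly escrow = $8,121.60 ÷ 12 = $676.80

$676.80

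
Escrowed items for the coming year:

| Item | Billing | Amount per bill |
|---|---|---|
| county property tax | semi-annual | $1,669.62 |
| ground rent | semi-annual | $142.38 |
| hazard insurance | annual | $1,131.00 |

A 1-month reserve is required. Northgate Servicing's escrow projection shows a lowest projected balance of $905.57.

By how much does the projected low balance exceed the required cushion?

County property tax — $1,669.62 × 2 = $3,339.24 annually
Ground rent — $142.38 × 2 = $284.76 annually
Hazard insurance — $1,131.00 annually
Combined annual = $3,339.24 + $284.76 + $1,131.00 = $4,755.00
Base monthly escrow = $4,755.00 / 12 = $396.25
Required reserve = 1 × $396.25 = $396.25
Excess over cushion: $905.57 − $396.25 = $509.32

$509.32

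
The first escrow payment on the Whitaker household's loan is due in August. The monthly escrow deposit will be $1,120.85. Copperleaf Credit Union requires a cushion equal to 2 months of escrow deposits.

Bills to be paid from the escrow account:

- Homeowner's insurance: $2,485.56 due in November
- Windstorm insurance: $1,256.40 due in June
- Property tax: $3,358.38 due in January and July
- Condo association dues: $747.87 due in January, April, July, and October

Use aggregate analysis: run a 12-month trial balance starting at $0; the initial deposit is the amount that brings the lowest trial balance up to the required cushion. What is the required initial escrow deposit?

Cushion = 2 × $1,120.85 = $2,241.70
Trial balance (start $0, +$1,120.85 each month, − disbursements):
  Aug: +$1,120.85 → $1,120.85
  Sep: +$1,120.85 → $2,241.70
  Oct: +$1,120.85 − $747.87 → $2,614.68
  Nov: +$1,120.85 − $2,485.56 → $1,249.97
  Dec: +$1,120.85 → $2,370.82
  Jan: +$1,120.85 − $4,106.25 → -$614.58
  Feb: +$1,120.85 → $506.27
  Mar: +$1,120.85 → $1,627.12
  Apr: +$1,120.85 − $747.87 → $2,000.10
  May: +$1,120.85 → $3,120.95
  Jun: +$1,120.85 − $1,256.40 → $2,985.40
  Jul: +$1,120.85 − $4,106.25 → $0.00
Lowest trial balance = -$614.58 (Jan)
Initial deposit = cushion − low point = $2,241.70 − (-$614.58) = $2,856.28

$2,856.28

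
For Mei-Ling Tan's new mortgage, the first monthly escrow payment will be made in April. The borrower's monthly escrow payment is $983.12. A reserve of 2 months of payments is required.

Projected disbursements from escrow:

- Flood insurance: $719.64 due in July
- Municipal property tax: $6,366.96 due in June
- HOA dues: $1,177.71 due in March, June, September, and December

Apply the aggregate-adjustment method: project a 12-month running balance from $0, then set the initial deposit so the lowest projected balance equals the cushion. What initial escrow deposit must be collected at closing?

$6,561.55

Cushion = 2 × $983.12 = $1,966.24
Trial balance (start $0, +$983.12 each month, − disbursements):
  Apr: +$983.12 → $983.12
  May: +$983.12 → $1,966.24
  Jun: +$983.12 − $7,544.67 → -$4,595.31
  Jul: +$983.12 − $719.64 → -$4,331.83
  Aug: +$983.12 → -$3,348.71
  Sep: +$983.12 − $1,177.71 → -$3,543.30
  Oct: +$983.12 → -$2,560.18
  Nov: +$983.12 → -$1,577.06
  Dec: +$983.12 − $1,177.71 → -$1,771.65
  Jan: +$983.12 → -$788.53
  Feb: +$983.12 → $194.59
  Mar: +$983.12 − $1,177.71 → $0.00
Lowest trial balance = -$4,595.31 (Jun)
Initial deposit = cushion − low point = $1,966.24 − (-$4,595.31) = $6,561.55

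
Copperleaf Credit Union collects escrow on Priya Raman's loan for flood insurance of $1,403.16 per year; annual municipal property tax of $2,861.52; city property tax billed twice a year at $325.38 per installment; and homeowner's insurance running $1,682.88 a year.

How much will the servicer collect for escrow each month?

$549.86

Flood insurance = $1,403.16 per year
Municipal property tax = $2,861.52 per year
City property tax = $325.38 × 2 = $650.76 per year
Homeowner's insurance = $1,682.88 per year
Yearly total = $1,403.16 + $2,861.52 + $650.76 + $1,682.88 = $6,598.32
Monthly escrow = $6,598.32 ÷ 12 = $549.86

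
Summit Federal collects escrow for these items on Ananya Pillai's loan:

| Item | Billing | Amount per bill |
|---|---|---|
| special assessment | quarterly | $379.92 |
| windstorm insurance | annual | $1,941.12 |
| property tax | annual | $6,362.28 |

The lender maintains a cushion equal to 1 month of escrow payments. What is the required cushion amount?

Special assessment = $379.92 × 4 = $1,519.68 annually
Windstorm insurance = $1,941.12 annually
Property tax = $6,362.28 annually
Total per year = $1,519.68 + $1,941.12 + $6,362.28 = $9,823.08
Per month = $9,823.08 / 12 = $818.59
Required cushion = 1 × $818.59 = $818.59

$818.59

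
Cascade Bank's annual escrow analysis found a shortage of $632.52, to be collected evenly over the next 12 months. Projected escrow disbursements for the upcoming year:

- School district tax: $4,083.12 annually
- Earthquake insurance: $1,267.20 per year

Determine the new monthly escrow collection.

$498.57

School district tax: $4,083.12 annually
Earthquake insurance: $1,267.20 annually
Total annual escrow = $5,350.32
Per month = $5,350.32 / 12 = $445.86
Shortage per month = $632.52 / 12 = $52.71
Adjusted monthly = $445.86 + $52.71 = $498.57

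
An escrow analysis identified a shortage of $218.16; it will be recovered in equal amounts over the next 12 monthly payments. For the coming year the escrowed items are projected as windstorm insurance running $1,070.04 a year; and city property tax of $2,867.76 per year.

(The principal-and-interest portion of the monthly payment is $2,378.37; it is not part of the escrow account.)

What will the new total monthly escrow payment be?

Windstorm insurance — $1,070.04
City property tax — $2,867.76
Annual escrow total = $1,070.04 + $2,867.76 = $3,937.80
Base monthly escrow = $3,937.80 ÷ 12 = $328.15
Shortage spread = $218.16 ÷ 12 = $18.18/mo
Adjusted monthly = $328.15 + $18.18 = $346.33

$346.33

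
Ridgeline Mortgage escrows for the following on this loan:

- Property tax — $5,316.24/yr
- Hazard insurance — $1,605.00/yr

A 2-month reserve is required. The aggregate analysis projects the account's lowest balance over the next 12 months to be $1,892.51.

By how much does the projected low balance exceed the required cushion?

Property tax — $5,316.24 annually
Hazard insurance — $1,605.00 annually
Yearly total = $5,316.24 + $1,605.00 = $6,921.24
Monthly escrow = $6,921.24 / 12 = $576.77
Cushion = 2 × $576.77 = $1,153.54
Excess over cushion: $1,892.51 − $1,153.54 = $738.97

$738.97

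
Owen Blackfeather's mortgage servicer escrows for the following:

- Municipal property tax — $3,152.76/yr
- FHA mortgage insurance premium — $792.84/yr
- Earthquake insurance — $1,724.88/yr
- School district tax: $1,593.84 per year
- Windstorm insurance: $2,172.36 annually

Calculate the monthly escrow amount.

$786.39

Municipal property tax — $3,152.76/yr
FHA mortgage insurance premium — $792.84/yr
Earthquake insurance — $1,724.88/yr
School district tax — $1,593.84/yr
Windstorm insurance — $2,172.36/yr
Annual escrow total = $3,152.76 + $792.84 + $1,724.88 + $1,593.84 + $2,172.36 = $9,436.68
Monthly = $9,436.68 / 12 = $786.39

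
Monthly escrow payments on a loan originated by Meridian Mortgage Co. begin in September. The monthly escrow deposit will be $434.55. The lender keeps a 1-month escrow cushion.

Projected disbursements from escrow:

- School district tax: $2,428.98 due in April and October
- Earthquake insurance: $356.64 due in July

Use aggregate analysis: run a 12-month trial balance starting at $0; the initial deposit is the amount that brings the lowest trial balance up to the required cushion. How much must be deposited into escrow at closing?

Cushion = 1 × $434.55 = $434.55
Trial balance (start $0, +$434.55 each month, − disbursements):
  Sep: +$434.55 → $434.55
  Oct: +$434.55 − $2,428.98 → -$1,559.88
  Nov: +$434.55 → -$1,125.33
  Dec: +$434.55 → -$690.78
  Jan: +$434.55 → -$256.23
  Feb: +$434.55 → $178.32
  Mar: +$434.55 → $612.87
  Apr: +$434.55 − $2,428.98 → -$1,381.56
  May: +$434.55 → -$947.01
  Jun: +$434.55 → -$512.46
  Jul: +$434.55 − $356.64 → -$434.55
  Aug: +$434.55 → $0.00
Lowest trial balance = -$1,559.88 (Oct)
Initial deposit = cushion − low point = $434.55 − (-$1,559.88) = $1,994.43

$1,994.43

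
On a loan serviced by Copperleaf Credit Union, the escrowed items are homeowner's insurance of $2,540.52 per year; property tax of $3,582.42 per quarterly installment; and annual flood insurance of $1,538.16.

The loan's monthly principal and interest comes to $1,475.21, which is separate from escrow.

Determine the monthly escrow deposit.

$1,534.03

Homeowner's insurance = $2,540.52 per year
Property tax = $3,582.42 × 4 = $14,329.68 per year
Flood insurance = $1,538.16 per year
Combined annual = $18,408.36
Monthly escrow = $18,408.36 ÷ 12 = $1,534.03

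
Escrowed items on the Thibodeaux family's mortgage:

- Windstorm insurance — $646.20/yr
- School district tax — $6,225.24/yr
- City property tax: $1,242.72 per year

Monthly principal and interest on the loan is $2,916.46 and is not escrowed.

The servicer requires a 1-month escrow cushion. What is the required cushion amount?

Windstorm insurance — $646.20 per year
School district tax — $6,225.24 per year
City property tax — $1,242.72 per year
Annual escrow total = $8,114.16
Base monthly escrow = $8,114.16 / 12 = $676.18
Reserve = 1 × $676.18 = $676.18

$676.18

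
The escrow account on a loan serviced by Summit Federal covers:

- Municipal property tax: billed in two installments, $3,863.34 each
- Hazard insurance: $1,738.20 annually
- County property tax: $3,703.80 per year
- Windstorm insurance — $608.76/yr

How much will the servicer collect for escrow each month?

Municipal property tax — $3,863.34 × 2 = $7,726.68 per year
Hazard insurance — $1,738.20 per year
County property tax — $3,703.80 per year
Windstorm insurance — $608.76 per year
Annual escrow total = $7,726.68 + $1,738.20 + $3,703.80 + $608.76 = $13,777.44
Per month = $13,777.44 / 12 = $1,148.12

$1,148.12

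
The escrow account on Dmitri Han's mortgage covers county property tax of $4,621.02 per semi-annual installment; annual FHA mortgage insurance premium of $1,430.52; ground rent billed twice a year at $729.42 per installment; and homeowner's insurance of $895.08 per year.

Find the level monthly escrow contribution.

$1,085.54

County property tax: $4,621.02 × 2 = $9,242.04 per year
FHA mortgage insurance premium: $1,430.52 per year
Ground rent: $729.42 × 2 = $1,458.84 per year
Homeowner's insurance: $895.08 per year
Combined annual = $13,026.48
Per month = $13,026.48 ÷ 12 = $1,085.54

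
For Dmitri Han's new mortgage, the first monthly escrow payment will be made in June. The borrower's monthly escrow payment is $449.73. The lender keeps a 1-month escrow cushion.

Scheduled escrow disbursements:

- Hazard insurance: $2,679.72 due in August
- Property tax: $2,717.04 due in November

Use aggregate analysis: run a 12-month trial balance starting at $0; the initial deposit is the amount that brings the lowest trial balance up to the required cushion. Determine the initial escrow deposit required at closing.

$3,148.11

Cushion = 1 × $449.73 = $449.73
Trial balance (start $0, +$449.73 each month, − disbursements):
  Jun: +$449.73 → $449.73
  Jul: +$449.73 → $899.46
  Aug: +$449.73 − $2,679.72 → -$1,330.53
  Sep: +$449.73 → -$880.80
  Oct: +$449.73 → -$431.07
  Nov: +$449.73 − $2,717.04 → -$2,698.38
  Dec: +$449.73 → -$2,248.65
  Jan: +$449.73 → -$1,798.92
  Feb: +$449.73 → -$1,349.19
  Mar: +$449.73 → -$899.46
  Apr: +$449.73 → -$449.73
  May: +$449.73 → $0.00
Lowest trial balance = -$2,698.38 (Nov)
Initial deposit = cushion − low point = $449.73 − (-$2,698.38) = $3,148.11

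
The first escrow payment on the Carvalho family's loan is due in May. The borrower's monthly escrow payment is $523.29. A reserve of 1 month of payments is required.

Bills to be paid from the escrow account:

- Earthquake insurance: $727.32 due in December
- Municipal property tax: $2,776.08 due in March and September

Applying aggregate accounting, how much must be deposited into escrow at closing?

$1,046.58

Cushion = 1 × $523.29 = $523.29
Trial balance (start $0, +$523.29 each month, − disbursements):
  May: +$523.29 → $523.29
  Jun: +$523.29 → $1,046.58
  Jul: +$523.29 → $1,569.87
  Aug: +$523.29 → $2,093.16
  Sep: +$523.29 − $2,776.08 → -$159.63
  Oct: +$523.29 → $363.66
  Nov: +$523.29 → $886.95
  Dec: +$523.29 − $727.32 → $682.92
  Jan: +$523.29 → $1,206.21
  Feb: +$523.29 → $1,729.50
  Mar: +$523.29 − $2,776.08 → -$523.29
  Apr: +$523.29 → $0.00
Lowest trial balance = -$523.29 (Mar)
Initial deposit = cushion − low point = $523.29 − (-$523.29) = $1,046.58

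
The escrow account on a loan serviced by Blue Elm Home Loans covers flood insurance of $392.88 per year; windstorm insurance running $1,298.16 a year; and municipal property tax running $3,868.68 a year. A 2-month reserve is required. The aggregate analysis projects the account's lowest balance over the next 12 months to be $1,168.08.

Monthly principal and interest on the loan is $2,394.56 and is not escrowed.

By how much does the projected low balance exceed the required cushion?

Flood insurance: $392.88 per year
Windstorm insurance: $1,298.16 per year
Municipal property tax: $3,868.68 per year
Yearly total = $392.88 + $1,298.16 + $3,868.68 = $5,559.72
Per month = $5,559.72 / 12 = $463.31
Required cushion = 2 × $463.31 = $926.62
Surplus = $1,168.08 − $926.62 = $241.46

$241.46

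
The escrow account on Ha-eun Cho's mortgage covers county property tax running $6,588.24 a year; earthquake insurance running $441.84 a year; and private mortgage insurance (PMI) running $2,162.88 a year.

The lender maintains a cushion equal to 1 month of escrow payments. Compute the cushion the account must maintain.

$766.08

County property tax: $6,588.24 annually
Earthquake insurance: $441.84 annually
Private mortgage insurance (PMI): $2,162.88 annually
Annual escrow total = $6,588.24 + $441.84 + $2,162.88 = $9,192.96
Monthly escrow = $9,192.96 / 12 = $766.08
Cushion = 1 × $766.08 = $766.08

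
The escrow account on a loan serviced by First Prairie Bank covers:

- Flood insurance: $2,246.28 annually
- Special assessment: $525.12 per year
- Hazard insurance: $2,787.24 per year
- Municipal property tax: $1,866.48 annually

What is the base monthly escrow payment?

$618.76

Flood insurance = $2,246.28 per year
Special assessment = $525.12 per year
Hazard insurance = $2,787.24 per year
Municipal property tax = $1,866.48 per year
Yearly total = $7,425.12
Base monthly escrow = $7,425.12 / 12 = $618.76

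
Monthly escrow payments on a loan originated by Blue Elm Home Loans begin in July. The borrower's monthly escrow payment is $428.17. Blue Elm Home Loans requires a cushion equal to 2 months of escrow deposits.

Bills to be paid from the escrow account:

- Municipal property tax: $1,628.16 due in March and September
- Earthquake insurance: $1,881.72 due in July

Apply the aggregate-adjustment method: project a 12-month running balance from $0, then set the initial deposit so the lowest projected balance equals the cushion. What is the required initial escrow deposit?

$3,081.71

Cushion = 2 × $428.17 = $856.34
Trial balance (start $0, +$428.17 each month, − disbursements):
  Jul: +$428.17 − $1,881.72 → -$1,453.55
  Aug: +$428.17 → -$1,025.38
  Sep: +$428.17 − $1,628.16 → -$2,225.37
  Oct: +$428.17 → -$1,797.20
  Nov: +$428.17 → -$1,369.03
  Dec: +$428.17 → -$940.86
  Jan: +$428.17 → -$512.69
  Feb: +$428.17 → -$84.52
  Mar: +$428.17 − $1,628.16 → -$1,284.51
  Apr: +$428.17 → -$856.34
  May: +$428.17 → -$428.17
  Jun: +$428.17 → $0.00
Lowest trial balance = -$2,225.37 (Sep)
Initial deposit = cushion − low point = $856.34 − (-$2,225.37) = $3,081.71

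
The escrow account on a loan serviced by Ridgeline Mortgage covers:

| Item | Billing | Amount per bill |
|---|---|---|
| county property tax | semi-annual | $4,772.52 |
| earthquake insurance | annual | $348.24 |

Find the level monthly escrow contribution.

$824.44

County property tax: $4,772.52 × 2 = $9,545.04/yr
Earthquake insurance: $348.24/yr
Total annual escrow = $9,545.04 + $348.24 = $9,893.28
Per month = $9,893.28 ÷ 12 = $824.44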